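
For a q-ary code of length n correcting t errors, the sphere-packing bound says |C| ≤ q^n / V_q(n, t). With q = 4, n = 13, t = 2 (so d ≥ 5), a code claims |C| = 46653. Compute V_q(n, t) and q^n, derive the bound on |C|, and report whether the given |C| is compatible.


V_q(n, t) = 742, q^n = 67108864, Hamming bound = 90443, |C| = 46653 ≤ bound (satisfied).

Step 1: Compute V_q(n, t) = Σ_{j=0}^2 C(n, j) (q−1)^j.
  j = 0: C(13,0)·(3)^0 = 1·1 = 1.
  j = 1: C(13,1)·(3)^1 = 13·3 = 39.
  j = 2: C(13,2)·(3)^2 = 78·9 = 702.
  V_q(n, t) = 1 + 39 + 702 = 742.
Step 2: q^n = 4^13 = 67108864.
Step 3: Hamming bound ⌊q^n / V_q(n,t)⌋ = ⌊67108864/742⌋ = 90443.
Step 4: Compare |C| = 46653 to 90443: satisfied.
The claimed |C| lies below the Hamming bound.


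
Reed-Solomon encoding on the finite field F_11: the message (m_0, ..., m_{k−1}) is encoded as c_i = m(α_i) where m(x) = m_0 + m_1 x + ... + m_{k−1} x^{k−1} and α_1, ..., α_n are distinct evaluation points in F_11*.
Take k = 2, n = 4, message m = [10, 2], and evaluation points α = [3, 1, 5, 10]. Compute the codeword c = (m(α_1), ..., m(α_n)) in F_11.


c = [5, 1, 9, 8]

Message polynomial: m(x) = 10 + 2·x (mod 11).
For each evaluation point α_i, compute m(α_i) mod 11:
  α_1 = 3: Horner steps 2 → 5, so m(3) = 5.
  α_2 = 1: Horner steps 2 → 1, so m(1) = 1.
  α_3 = 5: Horner steps 2 → 9, so m(5) = 9.
  α_4 = 10: Horner steps 2 → 8, so m(10) = 8.
Codeword c = [5, 1, 9, 8] ∈ F_11^4.


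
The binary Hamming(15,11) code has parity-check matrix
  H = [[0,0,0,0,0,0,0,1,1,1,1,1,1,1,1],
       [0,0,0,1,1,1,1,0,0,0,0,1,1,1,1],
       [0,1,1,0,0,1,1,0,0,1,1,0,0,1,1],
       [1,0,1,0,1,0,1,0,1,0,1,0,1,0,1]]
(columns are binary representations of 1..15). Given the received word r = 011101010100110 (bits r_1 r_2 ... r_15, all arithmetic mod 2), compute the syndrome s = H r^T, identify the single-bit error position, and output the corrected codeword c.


s = (0, 0, 1, 0)^T, error position = 2, corrected codeword c = 001101010100110

Compute s = H r^T mod 2 one row at a time:
  s_1 = 1 + 0 + 1 + 0 + 0 + 1 + 1 + 0 = 4 ≡ 0 (mod 2).
  s_2 = 1 + 0 + 1 + 0 + 0 + 1 + 1 + 0 = 4 ≡ 0 (mod 2).
  s_3 = 1 + 1 + 1 + 0 + 1 + 0 + 1 + 0 = 5 ≡ 1 (mod 2).
  s_4 = 0 + 1 + 0 + 0 + 0 + 0 + 1 + 0 = 2 ≡ 0 (mod 2).
s = (0, 0, 1, 0)^T — this equals column 2 of H (binary 0010), so error is at position 2.
Correct: flip bit 2 of r = 011101010100110 to get c = 001101010100110.


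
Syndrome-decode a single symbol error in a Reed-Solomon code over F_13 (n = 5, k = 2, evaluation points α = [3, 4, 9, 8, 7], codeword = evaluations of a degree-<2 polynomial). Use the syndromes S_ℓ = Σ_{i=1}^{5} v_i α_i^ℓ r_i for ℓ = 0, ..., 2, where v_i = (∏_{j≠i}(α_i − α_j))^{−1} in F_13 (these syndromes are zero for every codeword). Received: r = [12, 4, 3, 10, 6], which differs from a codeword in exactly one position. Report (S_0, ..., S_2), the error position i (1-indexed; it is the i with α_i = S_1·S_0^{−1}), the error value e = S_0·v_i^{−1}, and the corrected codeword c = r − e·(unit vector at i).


S = (2, 3, 11), error at position 4, error magnitude e = 12, c = [12, 4, 3, 11, 6].

Step 1: column multipliers v_i = (∏_{j≠i}(α_i − α_j))^{−1} mod 13.
  i = 1 (α = 3): (3−4)(3−9)(3−8)(3−7) = (−1)·(−6)·(−5)·(−4) = 120 ≡ 3, so v_1 = 3^{−1} = 9 (mod 13).
  i = 2 (α = 4): (4−3)(4−9)(4−8)(4−7) = 1·(−5)·(−4)·(−3) = −60 ≡ 5, so v_2 = 5^{−1} = 8 (mod 13).
  i = 3 (α = 9): (9−3)(9−4)(9−8)(9−7) = 6·5·1·2 = 60 ≡ 8, so v_3 = 8^{−1} = 5 (mod 13).
  i = 4 (α = 8): (8−3)(8−4)(8−9)(8−7) = 5·4·(−1)·1 = −20 ≡ 6, so v_4 = 6^{−1} = 11 (mod 13).
  i = 5 (α = 7): (7−3)(7−4)(7−9)(7−8) = 4·3·(−2)·(−1) = 24 ≡ 11, so v_5 = 11^{−1} = 6 (mod 13).
  v = [9, 8, 5, 11, 6].
Step 2: syndromes of r = [12, 4, 3, 10, 6] (all sums mod 13).
  S_0 = Σ v_i r_i = 9·12 + 8·4 + 5·3 + 11·10 + 6·6 = 301 ≡ 2.
  S_1 = Σ v_i α_i r_i = 9·3·12 + 8·4·4 + 5·9·3 + 11·8·10 + 6·7·6 = 1719 ≡ 3.
  α_i^2 mod 13 = [9, 3, 3, 12, 10].
  S_2 = Σ v_i α_i^2 r_i = 9·9·12 + 8·3·4 + 5·3·3 + 11·12·10 + 6·10·6 = 2793 ≡ 11.
  S = (2, 3, 11) ≠ 0, so r is not a codeword (an error is present).
Step 3: locate the error. For a single error e at position i, S_ℓ = v_i·e·α_i^ℓ, so α_err = S_1/S_0.
  S_0^{−1} = 2^{−1} = 7 (mod 13), so α_err = 3·7 = 21 ≡ 8 = α_4. Error position i = 4.
  Consistency check: S_2/S_1 = 11·9 = 99 ≡ 8 = α_err ✓ (single-error assumption holds).
Step 4: error magnitude e = S_0/v_4 = S_0·∏_{j≠4}(α_4 − α_j) = 2·6 = 12 ≡ 12 (mod 13).
Step 5: correct position 4: c_4 = r_4 − e = 10 − 12 ≡ 11 (mod 13). Hence c = [12, 4, 3, 11, 6].
  Check: interpolating c through the α_i gives m(x) = 10 + 5·x (degree < 2) with m(α_i) = c_i for every i, so c is indeed a codeword.


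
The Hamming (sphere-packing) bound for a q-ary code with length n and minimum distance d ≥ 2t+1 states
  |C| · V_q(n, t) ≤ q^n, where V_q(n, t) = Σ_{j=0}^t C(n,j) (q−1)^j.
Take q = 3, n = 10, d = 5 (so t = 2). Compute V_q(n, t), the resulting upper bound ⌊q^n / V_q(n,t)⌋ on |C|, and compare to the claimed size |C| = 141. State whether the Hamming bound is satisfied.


V_q(n, t) = 201, q^n = 59049, Hamming bound = 293, |C| = 141 ≤ bound (satisfied).

Step 1: Compute V_q(n, t) = Σ_{j=0}^2 C(n, j) (q−1)^j.
  j = 0: C(10,0)·(2)^0 = 1·1 = 1.
  j = 1: C(10,1)·(2)^1 = 10·2 = 20.
  j = 2: C(10,2)·(2)^2 = 45·4 = 180.
  V_q(n, t) = 1 + 20 + 180 = 201.
Step 2: q^n = 3^10 = 59049.
Step 3: Hamming bound ⌊q^n / V_q(n,t)⌋ = ⌊59049/201⌋ = 293.
Step 4: Compare |C| = 141 to 293: satisfied.
The claimed |C| lies below the Hamming bound.


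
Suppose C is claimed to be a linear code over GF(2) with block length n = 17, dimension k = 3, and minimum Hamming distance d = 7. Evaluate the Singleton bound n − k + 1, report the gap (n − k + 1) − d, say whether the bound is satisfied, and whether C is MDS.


Singleton RHS = n − k + 1 = 15, slack = 8, bound satisfied, not MDS.

Singleton bound: d ≤ n − k + 1.
Here n = 17, k = 3, so n − k + 1 = 15.
Given d = 7, check d ≤ 15: YES.
Slack = (n − k + 1) − d = 8.
The code is NOT MDS (slack = 8 > 0).
Description: the claimed parameters are [17, 3, 7]_2; such a code would be non-MDS.


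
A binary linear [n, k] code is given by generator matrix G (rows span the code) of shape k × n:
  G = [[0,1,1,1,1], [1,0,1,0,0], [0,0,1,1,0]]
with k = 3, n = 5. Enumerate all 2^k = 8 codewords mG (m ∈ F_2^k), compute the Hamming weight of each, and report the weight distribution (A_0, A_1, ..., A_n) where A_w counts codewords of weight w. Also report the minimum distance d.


Weight distribution: A_0 = 1, A_2 = 4, A_4 = 3. Minimum distance d = 2.

Enumerate all 2^3 = 8 messages m ∈ F_2^3.
For each, compute codeword c = mG in F_2^5, then tally its weight.
  m = 000 → c = 00000, weight = 0.
  m = 100 → c = 01111, weight = 4.
  m = 010 → c = 10100, weight = 2.
  m = 110 → c = 11011, weight = 4.
  m = 001 → c = 00110, weight = 2.
  m = 101 → c = 01001, weight = 2.
  m = 011 → c = 10010, weight = 2.
  m = 111 → c = 11101, weight = 4.
Tally weights:
  weight 0: 1 codewords.
  weight 2: 4 codewords.
  weight 4: 3 codewords.
Minimum distance d = smallest w > 0 with A_w > 0 = 2.
Sanity: Σ A_w = 8 = 2^3 = 8 ✓.


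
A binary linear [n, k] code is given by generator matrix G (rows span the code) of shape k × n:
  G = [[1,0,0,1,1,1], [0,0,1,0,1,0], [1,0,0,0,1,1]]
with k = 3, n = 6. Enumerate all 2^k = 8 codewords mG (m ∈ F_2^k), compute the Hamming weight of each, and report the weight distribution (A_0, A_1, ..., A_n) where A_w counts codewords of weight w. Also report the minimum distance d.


Weight distribution: A_0 = 1, A_1 = 1, A_2 = 1, A_3 = 3, A_4 = 2. Minimum distance d = 1.

Enumerate all 2^3 = 8 messages m ∈ F_2^3.
For each, compute codeword c = mG in F_2^6, then tally its weight.
  m = 000 → c = 000000, weight = 0.
  m = 100 → c = 100111, weight = 4.
  m = 010 → c = 001010, weight = 2.
  m = 110 → c = 101101, weight = 4.
  m = 001 → c = 100011, weight = 3.
  m = 101 → c = 000100, weight = 1.
  m = 011 → c = 101001, weight = 3.
  m = 111 → c = 001110, weight = 3.
Tally weights:
  weight 0: 1 codewords.
  weight 1: 1 codewords.
  weight 2: 1 codewords.
  weight 3: 3 codewords.
  weight 4: 2 codewords.
Minimum distance d = smallest w > 0 with A_w > 0 = 1.
Sanity: Σ A_w = 8 = 2^3 = 8 ✓.


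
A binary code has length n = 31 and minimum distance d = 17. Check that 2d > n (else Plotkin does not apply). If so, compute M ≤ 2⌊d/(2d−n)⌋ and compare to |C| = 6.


Plotkin bound M ≤ 10; given |C| = 6 ≤ bound (satisfied).

Check applicability: 2d = 34, n = 31.
2d − n = 3 > 0, so Plotkin applies.
Compute d/(2d−n) = 17/3 ≈ 5.6667.
⌊d/(2d−n)⌋ = 5.
Plotkin bound: M ≤ 2·5 = 10.
Given |C| = 6, check: satisfied.
This |C| is below the Plotkin bound.


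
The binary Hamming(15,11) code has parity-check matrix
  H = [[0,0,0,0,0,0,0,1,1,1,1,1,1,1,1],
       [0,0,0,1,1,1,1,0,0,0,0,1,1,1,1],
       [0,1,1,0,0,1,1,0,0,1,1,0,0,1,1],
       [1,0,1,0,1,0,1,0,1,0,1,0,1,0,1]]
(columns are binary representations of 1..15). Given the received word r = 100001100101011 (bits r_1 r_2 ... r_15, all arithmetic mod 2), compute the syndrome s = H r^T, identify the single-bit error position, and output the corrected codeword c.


s = (0, 1, 1, 1)^T, error position = 7, corrected codeword c = 100001000101011

Compute s = H r^T mod 2 one row at a time:
  s_1 = 0 + 0 + 1 + 0 + 1 + 0 + 1 + 1 = 4 ≡ 0 (mod 2).
  s_2 = 0 + 0 + 1 + 1 + 1 + 0 + 1 + 1 = 5 ≡ 1 (mod 2).
  s_3 = 0 + 0 + 1 + 1 + 1 + 0 + 1 + 1 = 5 ≡ 1 (mod 2).
  s_4 = 1 + 0 + 0 + 1 + 0 + 0 + 0 + 1 = 3 ≡ 1 (mod 2).
s = (0, 1, 1, 1)^T — this equals column 7 of H (binary 0111), so error is at position 7.
Correct: flip bit 7 of r = 100001100101011 to get c = 100001000101011.


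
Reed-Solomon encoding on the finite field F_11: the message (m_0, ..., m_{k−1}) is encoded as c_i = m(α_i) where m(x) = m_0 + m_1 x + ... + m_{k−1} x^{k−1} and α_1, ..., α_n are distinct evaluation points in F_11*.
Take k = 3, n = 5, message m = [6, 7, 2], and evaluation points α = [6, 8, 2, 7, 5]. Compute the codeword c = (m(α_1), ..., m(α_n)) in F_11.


c = [10, 3, 6, 10, 3]

Message polynomial: m(x) = 6 + 7·x + 2·x^2 (mod 11).
For each evaluation point α_i, compute m(α_i) mod 11:
  α_1 = 6: Horner steps 2 → 8 → 10, so m(6) = 10.
  α_2 = 8: Horner steps 2 → 1 → 3, so m(8) = 3.
  α_3 = 2: Horner steps 2 → 0 → 6, so m(2) = 6.
  α_4 = 7: Horner steps 2 → 10 → 10, so m(7) = 10.
  α_5 = 5: Horner steps 2 → 6 → 3, so m(5) = 3.
Codeword c = [10, 3, 6, 10, 3] ∈ F_11^5.


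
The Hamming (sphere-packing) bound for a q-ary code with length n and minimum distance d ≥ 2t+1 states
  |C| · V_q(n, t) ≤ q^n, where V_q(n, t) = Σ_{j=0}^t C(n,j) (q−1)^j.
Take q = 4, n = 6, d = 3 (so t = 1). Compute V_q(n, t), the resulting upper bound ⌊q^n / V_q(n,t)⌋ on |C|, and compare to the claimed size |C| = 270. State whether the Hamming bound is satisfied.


V_q(n, t) = 19, q^n = 4096, Hamming bound = 215, |C| = 270 > bound (violated).

Step 1: Compute V_q(n, t) = Σ_{j=0}^1 C(n, j) (q−1)^j.
  j = 0: C(6,0)·(3)^0 = 1·1 = 1.
  j = 1: C(6,1)·(3)^1 = 6·3 = 18.
  V_q(n, t) = 1 + 18 = 19.
Step 2: q^n = 4^6 = 4096.
Step 3: Hamming bound ⌊q^n / V_q(n,t)⌋ = ⌊4096/19⌋ = 215.
Step 4: Compare |C| = 270 to 215: violated.
The claimed |C| lies above the Hamming bound, so no 4-ary code of length 6 with d ≥ 3 can have 270 codewords.


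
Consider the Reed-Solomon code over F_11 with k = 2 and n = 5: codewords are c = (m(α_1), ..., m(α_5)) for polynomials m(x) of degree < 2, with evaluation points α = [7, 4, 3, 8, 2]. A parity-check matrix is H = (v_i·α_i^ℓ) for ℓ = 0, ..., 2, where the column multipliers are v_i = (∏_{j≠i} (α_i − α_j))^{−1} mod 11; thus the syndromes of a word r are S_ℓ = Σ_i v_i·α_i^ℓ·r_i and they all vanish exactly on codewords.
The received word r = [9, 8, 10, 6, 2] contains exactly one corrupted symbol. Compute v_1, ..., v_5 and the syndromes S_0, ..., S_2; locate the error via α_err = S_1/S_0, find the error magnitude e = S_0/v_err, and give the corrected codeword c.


S = (6, 2, 8), error at position 2, error magnitude e = 1, c = [9, 7, 10, 6, 2].

Step 1: column multipliers v_i = (∏_{j≠i}(α_i − α_j))^{−1} mod 11.
  i = 1 (α = 7): (7−4)(7−3)(7−8)(7−2) = 3·4·(−1)·5 = −60 ≡ 6, so v_1 = 6^{−1} = 2 (mod 11).
  i = 2 (α = 4): (4−7)(4−3)(4−8)(4−2) = (−3)·1·(−4)·2 = 24 ≡ 2, so v_2 = 2^{−1} = 6 (mod 11).
  i = 3 (α = 3): (3−7)(3−4)(3−8)(3−2) = (−4)·(−1)·(−5)·1 = −20 ≡ 2, so v_3 = 2^{−1} = 6 (mod 11).
  i = 4 (α = 8): (8−7)(8−4)(8−3)(8−2) = 1·4·5·6 = 120 ≡ 10, so v_4 = 10^{−1} = 10 (mod 11).
  i = 5 (α = 2): (2−7)(2−4)(2−3)(2−8) = (−5)·(−2)·(−1)·(−6) = 60 ≡ 5, so v_5 = 5^{−1} = 9 (mod 11).
  v = [2, 6, 6, 10, 9].
Step 2: syndromes of r = [9, 8, 10, 6, 2] (all sums mod 11).
  S_0 = Σ v_i r_i = 2·9 + 6·8 + 6·10 + 10·6 + 9·2 = 204 ≡ 6.
  S_1 = Σ v_i α_i r_i = 2·7·9 + 6·4·8 + 6·3·10 + 10·8·6 + 9·2·2 = 1014 ≡ 2.
  α_i^2 mod 11 = [5, 5, 9, 9, 4].
  S_2 = Σ v_i α_i^2 r_i = 2·5·9 + 6·5·8 + 6·9·10 + 10·9·6 + 9·4·2 = 1482 ≡ 8.
  S = (6, 2, 8) ≠ 0, so r is not a codeword (an error is present).
Step 3: locate the error. For a single error e at position i, S_ℓ = v_i·e·α_i^ℓ, so α_err = S_1/S_0.
  S_0^{−1} = 6^{−1} = 2 (mod 11), so α_err = 2·2 = 4 ≡ 4 = α_2. Error position i = 2.
  Consistency check: S_2/S_1 = 8·6 = 48 ≡ 4 = α_err ✓ (single-error assumption holds).
Step 4: error magnitude e = S_0/v_2 = S_0·∏_{j≠2}(α_2 − α_j) = 6·2 = 12 ≡ 1 (mod 11).
Step 5: correct position 2: c_2 = r_2 − e = 8 − 1 ≡ 7 (mod 11). Hence c = [9, 7, 10, 6, 2].
  Check: interpolating c through the α_i gives m(x) = 8 + 8·x (degree < 2) with m(α_i) = c_i for every i, so c is indeed a codeword.


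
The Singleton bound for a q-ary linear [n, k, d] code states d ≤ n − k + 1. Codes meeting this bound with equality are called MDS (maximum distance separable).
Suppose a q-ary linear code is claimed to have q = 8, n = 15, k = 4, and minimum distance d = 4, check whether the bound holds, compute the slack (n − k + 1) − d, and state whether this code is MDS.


Singleton RHS = n − k + 1 = 12, slack = 8, bound satisfied, not MDS.

Singleton bound: d ≤ n − k + 1.
Here n = 15, k = 4, so n − k + 1 = 12.
Given d = 4, check d ≤ 12: YES.
Slack = (n − k + 1) − d = 8.
The code is NOT MDS (slack = 8 > 0).
Description: the claimed parameters are [15, 4, 4]_8; such a code would be non-MDS.


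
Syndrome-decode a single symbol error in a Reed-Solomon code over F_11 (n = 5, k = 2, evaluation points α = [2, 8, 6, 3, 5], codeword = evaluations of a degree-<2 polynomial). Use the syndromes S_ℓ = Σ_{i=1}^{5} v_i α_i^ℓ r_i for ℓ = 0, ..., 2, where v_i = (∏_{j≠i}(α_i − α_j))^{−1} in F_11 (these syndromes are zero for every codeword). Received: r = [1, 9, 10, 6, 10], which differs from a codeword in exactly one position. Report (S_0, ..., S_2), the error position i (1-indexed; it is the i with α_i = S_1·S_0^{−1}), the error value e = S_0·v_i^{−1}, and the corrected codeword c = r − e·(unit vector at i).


S = (7, 2, 10), error at position 5, error magnitude e = 5, c = [1, 9, 10, 6, 5].

Step 1: column multipliers v_i = (∏_{j≠i}(α_i − α_j))^{−1} mod 11.
  i = 1 (α = 2): (2−8)(2−6)(2−3)(2−5) = (−6)·(−4)·(−1)·(−3) = 72 ≡ 6, so v_1 = 6^{−1} = 2 (mod 11).
  i = 2 (α = 8): (8−2)(8−6)(8−3)(8−5) = 6·2·5·3 = 180 ≡ 4, so v_2 = 4^{−1} = 3 (mod 11).
  i = 3 (α = 6): (6−2)(6−8)(6−3)(6−5) = 4·(−2)·3·1 = −24 ≡ 9, so v_3 = 9^{−1} = 5 (mod 11).
  i = 4 (α = 3): (3−2)(3−8)(3−6)(3−5) = 1·(−5)·(−3)·(−2) = −30 ≡ 3, so v_4 = 3^{−1} = 4 (mod 11).
  i = 5 (α = 5): (5−2)(5−8)(5−6)(5−3) = 3·(−3)·(−1)·2 = 18 ≡ 7, so v_5 = 7^{−1} = 8 (mod 11).
  v = [2, 3, 5, 4, 8].
Step 2: syndromes of r = [1, 9, 10, 6, 10] (all sums mod 11).
  S_0 = Σ v_i r_i = 2·1 + 3·9 + 5·10 + 4·6 + 8·10 = 183 ≡ 7.
  S_1 = Σ v_i α_i r_i = 2·2·1 + 3·8·9 + 5·6·10 + 4·3·6 + 8·5·10 = 992 ≡ 2.
  α_i^2 mod 11 = [4, 9, 3, 9, 3].
  S_2 = Σ v_i α_i^2 r_i = 2·4·1 + 3·9·9 + 5·3·10 + 4·9·6 + 8·3·10 = 857 ≡ 10.
  S = (7, 2, 10) ≠ 0, so r is not a codeword (an error is present).
Step 3: locate the error. For a single error e at position i, S_ℓ = v_i·e·α_i^ℓ, so α_err = S_1/S_0.
  S_0^{−1} = 7^{−1} = 8 (mod 11), so α_err = 2·8 = 16 ≡ 5 = α_5. Error position i = 5.
  Consistency check: S_2/S_1 = 10·6 = 60 ≡ 5 = α_err ✓ (single-error assumption holds).
Step 4: error magnitude e = S_0/v_5 = S_0·∏_{j≠5}(α_5 − α_j) = 7·7 = 49 ≡ 5 (mod 11).
Step 5: correct position 5: c_5 = r_5 − e = 10 − 5 ≡ 5 (mod 11). Hence c = [1, 9, 10, 6, 5].
  Check: interpolating c through the α_i gives m(x) = 2 + 5·x (degree < 2) with m(α_i) = c_i for every i, so c is indeed a codeword.


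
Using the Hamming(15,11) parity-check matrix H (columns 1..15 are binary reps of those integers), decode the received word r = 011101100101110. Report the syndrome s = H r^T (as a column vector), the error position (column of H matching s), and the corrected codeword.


s = (0, 0, 0, 1)^T, error position = 1, corrected codeword c = 111101100101110

Compute s = H r^T mod 2 one row at a time:
  s_1 = 0 + 0 + 1 + 0 + 1 + 1 + 1 + 0 = 4 ≡ 0 (mod 2).
  s_2 = 1 + 0 + 1 + 1 + 1 + 1 + 1 + 0 = 6 ≡ 0 (mod 2).
  s_3 = 1 + 1 + 1 + 1 + 1 + 0 + 1 + 0 = 6 ≡ 0 (mod 2).
  s_4 = 0 + 1 + 0 + 1 + 0 + 0 + 1 + 0 = 3 ≡ 1 (mod 2).
s = (0, 0, 0, 1)^T — this equals column 1 of H (binary 0001), so error is at position 1.
Correct: flip bit 1 of r = 011101100101110 to get c = 111101100101110.


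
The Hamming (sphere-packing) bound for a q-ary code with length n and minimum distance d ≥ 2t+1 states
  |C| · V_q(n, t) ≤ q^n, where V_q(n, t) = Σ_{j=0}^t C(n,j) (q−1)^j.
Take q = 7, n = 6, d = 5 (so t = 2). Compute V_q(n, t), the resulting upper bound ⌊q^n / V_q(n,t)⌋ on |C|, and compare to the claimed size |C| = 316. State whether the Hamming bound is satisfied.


V_q(n, t) = 577, q^n = 117649, Hamming bound = 203, |C| = 316 > bound (violated).

Step 1: Compute V_q(n, t) = Σ_{j=0}^2 C(n, j) (q−1)^j.
  j = 0: C(6,0)·(6)^0 = 1·1 = 1.
  j = 1: C(6,1)·(6)^1 = 6·6 = 36.
  j = 2: C(6,2)·(6)^2 = 15·36 = 540.
  V_q(n, t) = 1 + 36 + 540 = 577.
Step 2: q^n = 7^6 = 117649.
Step 3: Hamming bound ⌊q^n / V_q(n,t)⌋ = ⌊117649/577⌋ = 203.
Step 4: Compare |C| = 316 to 203: violated.
The claimed |C| lies above the Hamming bound, so no 7-ary code of length 6 with d ≥ 5 can have 316 codewords.


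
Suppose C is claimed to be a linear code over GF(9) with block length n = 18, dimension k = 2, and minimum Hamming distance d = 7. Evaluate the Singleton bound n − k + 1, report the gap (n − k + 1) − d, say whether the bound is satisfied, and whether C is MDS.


Singleton RHS = n − k + 1 = 17, slack = 10, bound satisfied, not MDS.

Singleton bound: d ≤ n − k + 1.
Here n = 18, k = 2, so n − k + 1 = 17.
Given d = 7, check d ≤ 17: YES.
Slack = (n − k + 1) − d = 10.
The code is NOT MDS (slack = 10 > 0).
Description: the claimed parameters are [18, 2, 7]_9; such a code would be non-MDS.


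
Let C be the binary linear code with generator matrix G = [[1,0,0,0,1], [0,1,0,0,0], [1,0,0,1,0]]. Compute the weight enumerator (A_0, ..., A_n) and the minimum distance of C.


Weight distribution: A_0 = 1, A_1 = 1, A_2 = 3, A_3 = 3. Minimum distance d = 1.

Enumerate all 2^3 = 8 messages m ∈ F_2^3.
For each, compute codeword c = mG in F_2^5, then tally its weight.
  m = 000 → c = 00000, weight = 0.
  m = 100 → c = 10001, weight = 2.
  m = 010 → c = 01000, weight = 1.
  m = 110 → c = 11001, weight = 3.
  m = 001 → c = 10010, weight = 2.
  m = 101 → c = 00011, weight = 2.
  m = 011 → c = 11010, weight = 3.
  m = 111 → c = 01011, weight = 3.
Tally weights:
  weight 0: 1 codewords.
  weight 1: 1 codewords.
  weight 2: 3 codewords.
  weight 3: 3 codewords.
Minimum distance d = smallest w > 0 with A_w > 0 = 1.
Sanity: Σ A_w = 8 = 2^3 = 8 ✓.


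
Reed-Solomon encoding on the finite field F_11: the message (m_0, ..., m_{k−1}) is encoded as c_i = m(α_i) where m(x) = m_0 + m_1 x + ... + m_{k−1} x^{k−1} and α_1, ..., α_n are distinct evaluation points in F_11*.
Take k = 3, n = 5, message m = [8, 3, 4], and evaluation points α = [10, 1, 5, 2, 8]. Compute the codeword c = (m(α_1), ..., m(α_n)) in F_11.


c = [9, 4, 2, 8, 2]

Message polynomial: m(x) = 8 + 3·x + 4·x^2 (mod 11).
For each evaluation point α_i, compute m(α_i) mod 11:
  α_1 = 10: Horner steps 4 → 10 → 9, so m(10) = 9.
  α_2 = 1: Horner steps 4 → 7 → 4, so m(1) = 4.
  α_3 = 5: Horner steps 4 → 1 → 2, so m(5) = 2.
  α_4 = 2: Horner steps 4 → 0 → 8, so m(2) = 8.
  α_5 = 8: Horner steps 4 → 2 → 2, so m(8) = 2.
Codeword c = [9, 4, 2, 8, 2] ∈ F_11^5.


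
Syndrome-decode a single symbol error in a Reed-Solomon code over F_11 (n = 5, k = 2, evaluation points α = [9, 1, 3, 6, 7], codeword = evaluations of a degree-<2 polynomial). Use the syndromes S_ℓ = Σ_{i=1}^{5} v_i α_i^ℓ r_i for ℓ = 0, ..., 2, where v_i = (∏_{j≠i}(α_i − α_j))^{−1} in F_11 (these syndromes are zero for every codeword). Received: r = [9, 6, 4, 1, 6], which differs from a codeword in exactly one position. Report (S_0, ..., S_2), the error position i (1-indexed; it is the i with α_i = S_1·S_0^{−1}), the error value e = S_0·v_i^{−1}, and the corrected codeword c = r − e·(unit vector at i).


S = (4, 6, 9), error at position 5, error magnitude e = 6, c = [9, 6, 4, 1, 0].

Step 1: column multipliers v_i = (∏_{j≠i}(α_i − α_j))^{−1} mod 11.
  i = 1 (α = 9): (9−1)(9−3)(9−6)(9−7) = 8·6·3·2 = 288 ≡ 2, so v_1 = 2^{−1} = 6 (mod 11).
  i = 2 (α = 1): (1−9)(1−3)(1−6)(1−7) = (−8)·(−2)·(−5)·(−6) = 480 ≡ 7, so v_2 = 7^{−1} = 8 (mod 11).
  i = 3 (α = 3): (3−9)(3−1)(3−6)(3−7) = (−6)·2·(−3)·(−4) = −144 ≡ 10, so v_3 = 10^{−1} = 10 (mod 11).
  i = 4 (α = 6): (6−9)(6−1)(6−3)(6−7) = (−3)·5·3·(−1) = 45 ≡ 1, so v_4 = 1^{−1} = 1 (mod 11).
  i = 5 (α = 7): (7−9)(7−1)(7−3)(7−6) = (−2)·6·4·1 = −48 ≡ 7, so v_5 = 7^{−1} = 8 (mod 11).
  v = [6, 8, 10, 1, 8].
Step 2: syndromes of r = [9, 6, 4, 1, 6] (all sums mod 11).
  S_0 = Σ v_i r_i = 6·9 + 8·6 + 10·4 + 1·1 + 8·6 = 191 ≡ 4.
  S_1 = Σ v_i α_i r_i = 6·9·9 + 8·1·6 + 10·3·4 + 1·6·1 + 8·7·6 = 996 ≡ 6.
  α_i^2 mod 11 = [4, 1, 9, 3, 5].
  S_2 = Σ v_i α_i^2 r_i = 6·4·9 + 8·1·6 + 10·9·4 + 1·3·1 + 8·5·6 = 867 ≡ 9.
  S = (4, 6, 9) ≠ 0, so r is not a codeword (an error is present).
Step 3: locate the error. For a single error e at position i, S_ℓ = v_i·e·α_i^ℓ, so α_err = S_1/S_0.
  S_0^{−1} = 4^{−1} = 3 (mod 11), so α_err = 6·3 = 18 ≡ 7 = α_5. Error position i = 5.
  Consistency check: S_2/S_1 = 9·2 = 18 ≡ 7 = α_err ✓ (single-error assumption holds).
Step 4: error magnitude e = S_0/v_5 = S_0·∏_{j≠5}(α_5 − α_j) = 4·7 = 28 ≡ 6 (mod 11).
Step 5: correct position 5: c_5 = r_5 − e = 6 − 6 ≡ 0 (mod 11). Hence c = [9, 6, 4, 1, 0].
  Check: interpolating c through the α_i gives m(x) = 7 + 10·x (degree < 2) with m(α_i) = c_i for every i, so c is indeed a codeword.


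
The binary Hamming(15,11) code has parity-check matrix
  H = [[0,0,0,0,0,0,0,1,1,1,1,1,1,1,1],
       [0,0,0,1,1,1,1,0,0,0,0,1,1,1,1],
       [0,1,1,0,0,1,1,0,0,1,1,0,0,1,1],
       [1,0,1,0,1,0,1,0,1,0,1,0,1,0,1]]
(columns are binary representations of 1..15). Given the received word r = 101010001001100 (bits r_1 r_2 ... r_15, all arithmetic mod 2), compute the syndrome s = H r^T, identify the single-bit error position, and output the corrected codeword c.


s = (1, 1, 1, 1)^T, error position = 15, corrected codeword c = 101010001001101

Compute s = H r^T mod 2 one row at a time:
  s_1 = 0 + 1 + 0 + 0 + 1 + 1 + 0 + 0 = 3 ≡ 1 (mod 2).
  s_2 = 0 + 1 + 0 + 0 + 1 + 1 + 0 + 0 = 3 ≡ 1 (mod 2).
  s_3 = 0 + 1 + 0 + 0 + 0 + 0 + 0 + 0 = 1 ≡ 1 (mod 2).
  s_4 = 1 + 1 + 1 + 0 + 1 + 0 + 1 + 0 = 5 ≡ 1 (mod 2).
s = (1, 1, 1, 1)^T — this equals column 15 of H (binary 1111), so error is at position 15.
Correct: flip bit 15 of r = 101010001001100 to get c = 101010001001101.


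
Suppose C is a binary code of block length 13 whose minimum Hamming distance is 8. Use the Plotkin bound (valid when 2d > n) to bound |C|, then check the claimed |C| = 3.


Plotkin bound M ≤ 4; given |C| = 3 ≤ bound (satisfied).

Check applicability: 2d = 16, n = 13.
2d − n = 3 > 0, so Plotkin applies.
Compute d/(2d−n) = 8/3 ≈ 2.6667.
⌊d/(2d−n)⌋ = 2.
Plotkin bound: M ≤ 2·2 = 4.
Given |C| = 3, check: satisfied.
This |C| is below the Plotkin bound.


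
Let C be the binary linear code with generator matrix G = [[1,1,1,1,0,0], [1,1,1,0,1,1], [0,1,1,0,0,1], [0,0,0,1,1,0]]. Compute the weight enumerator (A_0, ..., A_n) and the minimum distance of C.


Weight distribution: A_0 = 1, A_1 = 1, A_2 = 4, A_3 = 4, A_4 = 3, A_5 = 3. Minimum distance d = 1.

Enumerate all 2^4 = 16 messages m ∈ F_2^4.
For each, compute codeword c = mG in F_2^6, then tally its weight.
  m = 0000 → c = 000000, weight = 0.
  m = 1000 → c = 111100, weight = 4.
  m = 0100 → c = 111011, weight = 5.
  m = 1100 → c = 000111, weight = 3.
  m = 0010 → c = 011001, weight = 3.
  m = 1010 → c = 100101, weight = 3.
  m = 0110 → c = 100010, weight = 2.
  m = 1110 → c = 011110, weight = 4.
  m = 0001 → c = 000110, weight = 2.
  m = 1001 → c = 111010, weight = 4.
  m = 0101 → c = 111101, weight = 5.
  m = 1101 → c = 000001, weight = 1.
  m = 0011 → c = 011111, weight = 5.
  m = 1011 → c = 100011, weight = 3.
  m = 0111 → c = 100100, weight = 2.
  m = 1111 → c = 011000, weight = 2.
Tally weights:
  weight 0: 1 codewords.
  weight 1: 1 codewords.
  weight 2: 4 codewords.
  weight 3: 4 codewords.
  weight 4: 3 codewords.
  weight 5: 3 codewords.
Minimum distance d = smallest w > 0 with A_w > 0 = 1.
Sanity: Σ A_w = 16 = 2^4 = 16 ✓.


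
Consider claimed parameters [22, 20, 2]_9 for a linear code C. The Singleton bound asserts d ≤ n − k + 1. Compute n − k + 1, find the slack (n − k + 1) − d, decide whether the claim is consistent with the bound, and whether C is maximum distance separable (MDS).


Singleton RHS = n − k + 1 = 3, slack = 1, bound satisfied, not MDS.

Singleton bound: d ≤ n − k + 1.
Here n = 22, k = 20, so n − k + 1 = 3.
Given d = 2, check d ≤ 3: YES.
Slack = (n − k + 1) − d = 1.
The code is NOT MDS (slack = 1 > 0).
Description: the claimed parameters are [22, 20, 2]_9; such a code would be non-MDS.


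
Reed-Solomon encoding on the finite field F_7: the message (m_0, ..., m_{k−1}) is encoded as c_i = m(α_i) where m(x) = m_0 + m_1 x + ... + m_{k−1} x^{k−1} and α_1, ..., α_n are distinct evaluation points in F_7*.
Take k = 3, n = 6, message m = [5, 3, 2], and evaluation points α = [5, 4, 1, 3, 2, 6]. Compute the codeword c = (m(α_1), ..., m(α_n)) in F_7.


c = [0, 0, 3, 4, 5, 4]

Message polynomial: m(x) = 5 + 3·x + 2·x^2 (mod 7).
For each evaluation point α_i, compute m(α_i) mod 7:
  α_1 = 5: Horner steps 2 → 6 → 0, so m(5) = 0.
  α_2 = 4: Horner steps 2 → 4 → 0, so m(4) = 0.
  α_3 = 1: Horner steps 2 → 5 → 3, so m(1) = 3.
  α_4 = 3: Horner steps 2 → 2 → 4, so m(3) = 4.
  α_5 = 2: Horner steps 2 → 0 → 5, so m(2) = 5.
  α_6 = 6: Horner steps 2 → 1 → 4, so m(6) = 4.
Codeword c = [0, 0, 3, 4, 5, 4] ∈ F_7^6.


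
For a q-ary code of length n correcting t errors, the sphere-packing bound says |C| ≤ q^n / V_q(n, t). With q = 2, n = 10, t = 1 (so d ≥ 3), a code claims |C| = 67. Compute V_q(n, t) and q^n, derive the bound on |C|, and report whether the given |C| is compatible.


V_q(n, t) = 11, q^n = 1024, Hamming bound = 93, |C| = 67 ≤ bound (satisfied).

Step 1: Compute V_q(n, t) = Σ_{j=0}^1 C(n, j) (q−1)^j.
  j = 0: C(10,0)·(1)^0 = 1·1 = 1.
  j = 1: C(10,1)·(1)^1 = 10·1 = 10.
  V_q(n, t) = 1 + 10 = 11.
Step 2: q^n = 2^10 = 1024.
Step 3: Hamming bound ⌊q^n / V_q(n,t)⌋ = ⌊1024/11⌋ = 93.
Step 4: Compare |C| = 67 to 93: satisfied.
The claimed |C| lies below the Hamming bound.


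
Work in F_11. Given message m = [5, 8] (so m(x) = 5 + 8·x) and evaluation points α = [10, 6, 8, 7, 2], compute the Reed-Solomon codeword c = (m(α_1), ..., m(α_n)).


c = [8, 9, 3, 6, 10]

Message polynomial: m(x) = 5 + 8·x (mod 11).
For each evaluation point α_i, compute m(α_i) mod 11:
  α_1 = 10: Horner steps 8 → 8, so m(10) = 8.
  α_2 = 6: Horner steps 8 → 9, so m(6) = 9.
  α_3 = 8: Horner steps 8 → 3, so m(8) = 3.
  α_4 = 7: Horner steps 8 → 6, so m(7) = 6.
  α_5 = 2: Horner steps 8 → 10, so m(2) = 10.
Codeword c = [8, 9, 3, 6, 10] ∈ F_11^5.


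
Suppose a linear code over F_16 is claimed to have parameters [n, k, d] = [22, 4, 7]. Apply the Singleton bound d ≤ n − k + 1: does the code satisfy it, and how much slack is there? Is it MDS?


Singleton RHS = n − k + 1 = 19, slack = 12, bound satisfied, not MDS.

Singleton bound: d ≤ n − k + 1.
Here n = 22, k = 4, so n − k + 1 = 19.
Given d = 7, check d ≤ 19: YES.
Slack = (n − k + 1) − d = 12.
The code is NOT MDS (slack = 12 > 0).
Description: the claimed parameters are [22, 4, 7]_16; such a code would be non-MDS.


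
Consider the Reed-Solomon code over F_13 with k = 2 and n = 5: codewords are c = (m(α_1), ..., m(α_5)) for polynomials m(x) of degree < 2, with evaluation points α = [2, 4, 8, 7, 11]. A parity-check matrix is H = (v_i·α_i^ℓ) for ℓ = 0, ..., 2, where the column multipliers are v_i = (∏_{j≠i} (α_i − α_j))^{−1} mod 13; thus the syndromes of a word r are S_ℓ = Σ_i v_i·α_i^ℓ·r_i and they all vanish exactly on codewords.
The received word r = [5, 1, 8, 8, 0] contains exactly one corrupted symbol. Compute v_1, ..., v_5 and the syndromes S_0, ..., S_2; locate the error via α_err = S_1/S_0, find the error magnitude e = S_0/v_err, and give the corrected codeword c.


S = (9, 7, 4), error at position 3, error magnitude e = 2, c = [5, 1, 6, 8, 0].

Step 1: column multipliers v_i = (∏_{j≠i}(α_i − α_j))^{−1} mod 13.
  i = 1 (α = 2): (2−4)(2−8)(2−7)(2−11) = (−2)·(−6)·(−5)·(−9) = 540 ≡ 7, so v_1 = 7^{−1} = 2 (mod 13).
  i = 2 (α = 4): (4−2)(4−8)(4−7)(4−11) = 2·(−4)·(−3)·(−7) = −168 ≡ 1, so v_2 = 1^{−1} = 1 (mod 13).
  i = 3 (α = 8): (8−2)(8−4)(8−7)(8−11) = 6·4·1·(−3) = −72 ≡ 6, so v_3 = 6^{−1} = 11 (mod 13).
  i = 4 (α = 7): (7−2)(7−4)(7−8)(7−11) = 5·3·(−1)·(−4) = 60 ≡ 8, so v_4 = 8^{−1} = 5 (mod 13).
  i = 5 (α = 11): (11−2)(11−4)(11−8)(11−7) = 9·7·3·4 = 756 ≡ 2, so v_5 = 2^{−1} = 7 (mod 13).
  v = [2, 1, 11, 5, 7].
Step 2: syndromes of r = [5, 1, 8, 8, 0] (all sums mod 13).
  S_0 = Σ v_i r_i = 2·5 + 1·1 + 11·8 + 5·8 + 7·0 = 139 ≡ 9.
  S_1 = Σ v_i α_i r_i = 2·2·5 + 1·4·1 + 11·8·8 + 5·7·8 + 7·11·0 = 1008 ≡ 7.
  α_i^2 mod 13 = [4, 3, 12, 10, 4].
  S_2 = Σ v_i α_i^2 r_i = 2·4·5 + 1·3·1 + 11·12·8 + 5·10·8 + 7·4·0 = 1499 ≡ 4.
  S = (9, 7, 4) ≠ 0, so r is not a codeword (an error is present).
Step 3: locate the error. For a single error e at position i, S_ℓ = v_i·e·α_i^ℓ, so α_err = S_1/S_0.
  S_0^{−1} = 9^{−1} = 3 (mod 13), so α_err = 7·3 = 21 ≡ 8 = α_3. Error position i = 3.
  Consistency check: S_2/S_1 = 4·2 = 8 ≡ 8 = α_err ✓ (single-error assumption holds).
Step 4: error magnitude e = S_0/v_3 = S_0·∏_{j≠3}(α_3 − α_j) = 9·6 = 54 ≡ 2 (mod 13).
Step 5: correct position 3: c_3 = r_3 − e = 8 − 2 ≡ 6 (mod 13). Hence c = [5, 1, 6, 8, 0].
  Check: interpolating c through the α_i gives m(x) = 9 + 11·x (degree < 2) with m(α_i) = c_i for every i, so c is indeed a codeword.


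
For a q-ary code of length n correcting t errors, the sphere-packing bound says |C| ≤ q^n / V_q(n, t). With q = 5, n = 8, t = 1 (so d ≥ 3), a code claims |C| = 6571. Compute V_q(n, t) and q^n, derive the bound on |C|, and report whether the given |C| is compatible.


V_q(n, t) = 33, q^n = 390625, Hamming bound = 11837, |C| = 6571 ≤ bound (satisfied).

Step 1: Compute V_q(n, t) = Σ_{j=0}^1 C(n, j) (q−1)^j.
  j = 0: C(8,0)·(4)^0 = 1·1 = 1.
  j = 1: C(8,1)·(4)^1 = 8·4 = 32.
  V_q(n, t) = 1 + 32 = 33.
Step 2: q^n = 5^8 = 390625.
Step 3: Hamming bound ⌊q^n / V_q(n,t)⌋ = ⌊390625/33⌋ = 11837.
Step 4: Compare |C| = 6571 to 11837: satisfied.
The claimed |C| lies below the Hamming bound.


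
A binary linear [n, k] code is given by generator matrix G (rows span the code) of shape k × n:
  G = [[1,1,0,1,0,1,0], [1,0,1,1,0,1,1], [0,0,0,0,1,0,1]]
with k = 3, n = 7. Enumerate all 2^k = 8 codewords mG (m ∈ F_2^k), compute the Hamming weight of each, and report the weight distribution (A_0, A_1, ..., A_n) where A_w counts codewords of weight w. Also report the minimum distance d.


Weight distribution: A_0 = 1, A_2 = 1, A_3 = 2, A_4 = 1, A_5 = 2, A_6 = 1. Minimum distance d = 2.

Enumerate all 2^3 = 8 messages m ∈ F_2^3.
For each, compute codeword c = mG in F_2^7, then tally its weight.
  m = 000 → c = 0000000, weight = 0.
  m = 100 → c = 1101010, weight = 4.
  m = 010 → c = 1011011, weight = 5.
  m = 110 → c = 0110001, weight = 3.
  m = 001 → c = 0000101, weight = 2.
  m = 101 → c = 1101111, weight = 6.
  m = 011 → c = 1011110, weight = 5.
  m = 111 → c = 0110100, weight = 3.
Tally weights:
  weight 0: 1 codewords.
  weight 2: 1 codewords.
  weight 3: 2 codewords.
  weight 4: 1 codewords.
  weight 5: 2 codewords.
  weight 6: 1 codewords.
Minimum distance d = smallest w > 0 with A_w > 0 = 2.
Sanity: Σ A_w = 8 = 2^3 = 8 ✓.


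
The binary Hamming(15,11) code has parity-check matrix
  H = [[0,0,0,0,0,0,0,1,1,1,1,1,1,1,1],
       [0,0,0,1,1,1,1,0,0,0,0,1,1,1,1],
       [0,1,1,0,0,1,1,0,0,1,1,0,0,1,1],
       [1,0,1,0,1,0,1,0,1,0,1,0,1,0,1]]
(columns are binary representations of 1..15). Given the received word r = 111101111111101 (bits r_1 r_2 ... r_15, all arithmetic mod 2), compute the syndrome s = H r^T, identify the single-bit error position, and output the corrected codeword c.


s = (1, 0, 1, 1)^T, error position = 11, corrected codeword c = 111101111101101

Compute s = H r^T mod 2 one row at a time:
  s_1 = 1 + 1 + 1 + 1 + 1 + 1 + 0 + 1 = 7 ≡ 1 (mod 2).
  s_2 = 1 + 0 + 1 + 1 + 1 + 1 + 0 + 1 = 6 ≡ 0 (mod 2).
  s_3 = 1 + 1 + 1 + 1 + 1 + 1 + 0 + 1 = 7 ≡ 1 (mod 2).
  s_4 = 1 + 1 + 0 + 1 + 1 + 1 + 1 + 1 = 7 ≡ 1 (mod 2).
s = (1, 0, 1, 1)^T — this equals column 11 of H (binary 1011), so error is at position 11.
Correct: flip bit 11 of r = 111101111111101 to get c = 111101111101101.


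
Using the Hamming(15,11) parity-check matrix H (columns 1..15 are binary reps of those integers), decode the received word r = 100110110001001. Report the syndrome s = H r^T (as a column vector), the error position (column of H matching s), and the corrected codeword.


s = (1, 1, 0, 0)^T, error position = 12, corrected codeword c = 100110110000001

Compute s = H r^T mod 2 one row at a time:
  s_1 = 1 + 0 + 0 + 0 + 1 + 0 + 0 + 1 = 3 ≡ 1 (mod 2).
  s_2 = 1 + 1 + 0 + 1 + 1 + 0 + 0 + 1 = 5 ≡ 1 (mod 2).
  s_3 = 0 + 0 + 0 + 1 + 0 + 0 + 0 + 1 = 2 ≡ 0 (mod 2).
  s_4 = 1 + 0 + 1 + 1 + 0 + 0 + 0 + 1 = 4 ≡ 0 (mod 2).
s = (1, 1, 0, 0)^T — this equals column 12 of H (binary 1100), so error is at position 12.
Correct: flip bit 12 of r = 100110110001001 to get c = 100110110000001.


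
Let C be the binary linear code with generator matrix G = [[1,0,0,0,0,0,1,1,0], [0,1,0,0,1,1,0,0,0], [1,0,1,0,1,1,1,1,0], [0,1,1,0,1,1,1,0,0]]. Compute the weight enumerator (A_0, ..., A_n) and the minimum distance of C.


Weight distribution: A_0 = 1, A_2 = 3, A_3 = 6, A_4 = 1, A_5 = 2, A_6 = 3. Minimum distance d = 2.

Enumerate all 2^4 = 16 messages m ∈ F_2^4.
For each, compute codeword c = mG in F_2^9, then tally its weight.
  m = 0000 → c = 000000000, weight = 0.
  m = 1000 → c = 100000110, weight = 3.
  m = 0100 → c = 010011000, weight = 3.
  m = 1100 → c = 110011110, weight = 6.
  m = 0010 → c = 101011110, weight = 6.
  m = 1010 → c = 001011000, weight = 3.
  m = 0110 → c = 111000110, weight = 5.
  m = 1110 → c = 011000000, weight = 2.
  m = 0001 → c = 011011100, weight = 5.
  m = 1001 → c = 111011010, weight = 6.
  m = 0101 → c = 001000100, weight = 2.
  m = 1101 → c = 101000010, weight = 3.
  m = 0011 → c = 110000010, weight = 3.
  m = 1011 → c = 010000100, weight = 2.
  m = 0111 → c = 100011010, weight = 4.
  m = 1111 → c = 000011100, weight = 3.
Tally weights:
  weight 0: 1 codewords.
  weight 2: 3 codewords.
  weight 3: 6 codewords.
  weight 4: 1 codewords.
  weight 5: 2 codewords.
  weight 6: 3 codewords.
Minimum distance d = smallest w > 0 with A_w > 0 = 2.
Sanity: Σ A_w = 16 = 2^4 = 16 ✓.


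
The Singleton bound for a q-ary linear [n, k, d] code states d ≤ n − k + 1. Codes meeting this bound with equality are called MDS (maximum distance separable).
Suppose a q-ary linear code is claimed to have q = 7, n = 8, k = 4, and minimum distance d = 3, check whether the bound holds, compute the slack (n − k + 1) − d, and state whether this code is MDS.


Singleton RHS = n − k + 1 = 5, slack = 2, bound satisfied, not MDS.

Singleton bound: d ≤ n − k + 1.
Here n = 8, k = 4, so n − k + 1 = 5.
Given d = 3, check d ≤ 5: YES.
Slack = (n − k + 1) − d = 2.
The code is NOT MDS (slack = 2 > 0).
Description: the claimed parameters are [8, 4, 3]_7; such a code would be non-MDS.


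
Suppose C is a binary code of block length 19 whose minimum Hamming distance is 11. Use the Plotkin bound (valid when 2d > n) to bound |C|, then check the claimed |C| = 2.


Plotkin bound M ≤ 6; given |C| = 2 ≤ bound (satisfied).

Check applicability: 2d = 22, n = 19.
2d − n = 3 > 0, so Plotkin applies.
Compute d/(2d−n) = 11/3 ≈ 3.6667.
⌊d/(2d−n)⌋ = 3.
Plotkin bound: M ≤ 2·3 = 6.
Given |C| = 2, check: satisfied.
This |C| is below the Plotkin bound.


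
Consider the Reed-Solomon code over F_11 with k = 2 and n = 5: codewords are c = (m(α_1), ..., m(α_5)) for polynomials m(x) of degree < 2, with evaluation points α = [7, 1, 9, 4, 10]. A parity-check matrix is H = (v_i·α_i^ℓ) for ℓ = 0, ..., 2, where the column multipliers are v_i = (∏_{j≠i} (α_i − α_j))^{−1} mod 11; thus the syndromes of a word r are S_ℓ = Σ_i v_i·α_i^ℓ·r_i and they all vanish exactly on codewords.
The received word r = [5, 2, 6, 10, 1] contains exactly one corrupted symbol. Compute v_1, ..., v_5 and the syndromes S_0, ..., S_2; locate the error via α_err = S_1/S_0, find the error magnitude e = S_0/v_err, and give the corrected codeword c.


S = (9, 3, 1), error at position 4, error magnitude e = 1, c = [5, 2, 6, 9, 1].

Step 1: column multipliers v_i = (∏_{j≠i}(α_i − α_j))^{−1} mod 11.
  i = 1 (α = 7): (7−1)(7−9)(7−4)(7−10) = 6·(−2)·3·(−3) = 108 ≡ 9, so v_1 = 9^{−1} = 5 (mod 11).
  i = 2 (α = 1): (1−7)(1−9)(1−4)(1−10) = (−6)·(−8)·(−3)·(−9) = 1296 ≡ 9, so v_2 = 9^{−1} = 5 (mod 11).
  i = 3 (α = 9): (9−7)(9−1)(9−4)(9−10) = 2·8·5·(−1) = −80 ≡ 8, so v_3 = 8^{−1} = 7 (mod 11).
  i = 4 (α = 4): (4−7)(4−1)(4−9)(4−10) = (−3)·3·(−5)·(−6) = −270 ≡ 5, so v_4 = 5^{−1} = 9 (mod 11).
  i = 5 (α = 10): (10−7)(10−1)(10−9)(10−4) = 3·9·1·6 = 162 ≡ 8, so v_5 = 8^{−1} = 7 (mod 11).
  v = [5, 5, 7, 9, 7].
Step 2: syndromes of r = [5, 2, 6, 10, 1] (all sums mod 11).
  S_0 = Σ v_i r_i = 5·5 + 5·2 + 7·6 + 9·10 + 7·1 = 174 ≡ 9.
  S_1 = Σ v_i α_i r_i = 5·7·5 + 5·1·2 + 7·9·6 + 9·4·10 + 7·10·1 = 993 ≡ 3.
  α_i^2 mod 11 = [5, 1, 4, 5, 1].
  S_2 = Σ v_i α_i^2 r_i = 5·5·5 + 5·1·2 + 7·4·6 + 9·5·10 + 7·1·1 = 760 ≡ 1.
  S = (9, 3, 1) ≠ 0, so r is not a codeword (an error is present).
Step 3: locate the error. For a single error e at position i, S_ℓ = v_i·e·α_i^ℓ, so α_err = S_1/S_0.
  S_0^{−1} = 9^{−1} = 5 (mod 11), so α_err = 3·5 = 15 ≡ 4 = α_4. Error position i = 4.
  Consistency check: S_2/S_1 = 1·4 = 4 ≡ 4 = α_err ✓ (single-error assumption holds).
Step 4: error magnitude e = S_0/v_4 = S_0·∏_{j≠4}(α_4 − α_j) = 9·5 = 45 ≡ 1 (mod 11).
Step 5: correct position 4: c_4 = r_4 − e = 10 − 1 ≡ 9 (mod 11). Hence c = [5, 2, 6, 9, 1].
  Check: interpolating c through the α_i gives m(x) = 7 + 6·x (degree < 2) with m(α_i) = c_i for every i, so c is indeed a codeword.
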